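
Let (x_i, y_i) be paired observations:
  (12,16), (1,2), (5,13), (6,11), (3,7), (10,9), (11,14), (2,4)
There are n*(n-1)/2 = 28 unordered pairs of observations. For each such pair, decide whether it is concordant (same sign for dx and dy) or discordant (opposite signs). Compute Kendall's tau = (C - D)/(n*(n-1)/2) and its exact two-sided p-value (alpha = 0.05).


Step 1: Enumerate the 28 unordered pairs (i,j) with i<j and classify each by sign(x_j-x_i) * sign(y_j-y_i).
  (1,2):dx=-11,dy=-14->C; (1,3):dx=-7,dy=-3->C; (1,4):dx=-6,dy=-5->C; (1,5):dx=-9,dy=-9->C
  (1,6):dx=-2,dy=-7->C; (1,7):dx=-1,dy=-2->C; (1,8):dx=-10,dy=-12->C; (2,3):dx=+4,dy=+11->C
  (2,4):dx=+5,dy=+9->C; (2,5):dx=+2,dy=+5->C; (2,6):dx=+9,dy=+7->C; (2,7):dx=+10,dy=+12->C
  (2,8):dx=+1,dy=+2->C; (3,4):dx=+1,dy=-2->D; (3,5):dx=-2,dy=-6->C; (3,6):dx=+5,dy=-4->D
  (3,7):dx=+6,dy=+1->C; (3,8):dx=-3,dy=-9->C; (4,5):dx=-3,dy=-4->C; (4,6):dx=+4,dy=-2->D
  (4,7):dx=+5,dy=+3->C; (4,8):dx=-4,dy=-7->C; (5,6):dx=+7,dy=+2->C; (5,7):dx=+8,dy=+7->C
  (5,8):dx=-1,dy=-3->C; (6,7):dx=+1,dy=+5->C; (6,8):dx=-8,dy=-5->C; (7,8):dx=-9,dy=-10->C
Step 2: C = 25, D = 3, total pairs = 28.
Step 3: tau = (C - D)/(n(n-1)/2) = (25 - 3)/28 = 0.785714.
Step 4: Exact two-sided p-value (enumerate n! = 40320 permutations of y under H0): p = 0.005506.
Step 5: alpha = 0.05. reject H0.

tau_b = 0.7857 (C=25, D=3), p = 0.005506, reject H0.


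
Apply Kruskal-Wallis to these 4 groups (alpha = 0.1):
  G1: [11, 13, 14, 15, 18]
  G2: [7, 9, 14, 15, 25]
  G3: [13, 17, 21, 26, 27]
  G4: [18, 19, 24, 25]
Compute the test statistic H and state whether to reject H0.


Step 1: Combine all N = 19 observations and assign midranks.
sorted (value, group, rank): (7,G2,1), (9,G2,2), (11,G1,3), (13,G1,4.5), (13,G3,4.5), (14,G1,6.5), (14,G2,6.5), (15,G1,8.5), (15,G2,8.5), (17,G3,10), (18,G1,11.5), (18,G4,11.5), (19,G4,13), (21,G3,14), (24,G4,15), (25,G2,16.5), (25,G4,16.5), (26,G3,18), (27,G3,19)
Step 2: Sum ranks within each group.
R_1 = 34 (n_1 = 5)
R_2 = 34.5 (n_2 = 5)
R_3 = 65.5 (n_3 = 5)
R_4 = 56 (n_4 = 4)
Step 3: H = 12/(N(N+1)) * sum(R_i^2/n_i) - 3(N+1)
     = 12/(19*20) * (34^2/5 + 34.5^2/5 + 65.5^2/5 + 56^2/4) - 3*20
     = 0.031579 * 2111.3 - 60
     = 6.672632.
Step 4: Ties present; correction factor C = 1 - 30/(19^3 - 19) = 0.995614. Corrected H = 6.672632 / 0.995614 = 6.702026.
Step 5: Under H0, H ~ chi^2(3); p-value = 0.082027.
Step 6: alpha = 0.1. reject H0.

H = 6.7020, df = 3, p = 0.082027, reject H0.


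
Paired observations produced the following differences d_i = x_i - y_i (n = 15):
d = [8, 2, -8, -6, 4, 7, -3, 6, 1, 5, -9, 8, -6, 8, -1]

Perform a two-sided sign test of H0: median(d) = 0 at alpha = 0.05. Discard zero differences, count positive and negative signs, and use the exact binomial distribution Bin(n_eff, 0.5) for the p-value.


Step 1: Discard zero differences. Original n = 15; n_eff = number of nonzero differences = 15.
Nonzero differences (with sign): +8, +2, -8, -6, +4, +7, -3, +6, +1, +5, -9, +8, -6, +8, -1
Step 2: Count signs: positive = 9, negative = 6.
Step 3: Under H0: P(positive) = 0.5, so the number of positives S ~ Bin(15, 0.5).
Step 4: Two-sided exact p-value = sum of Bin(15,0.5) probabilities at or below the observed probability = 0.607239.
Step 5: alpha = 0.05. fail to reject H0.

n_eff = 15, pos = 9, neg = 6, p = 0.607239, fail to reject H0.


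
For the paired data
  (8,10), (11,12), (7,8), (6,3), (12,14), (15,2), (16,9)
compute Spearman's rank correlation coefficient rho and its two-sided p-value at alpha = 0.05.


Step 1: Rank x and y separately (midranks; no ties here).
rank(x): 8->3, 11->4, 7->2, 6->1, 12->5, 15->6, 16->7
rank(y): 10->5, 12->6, 8->3, 3->2, 14->7, 2->1, 9->4
Step 2: d_i = R_x(i) - R_y(i); compute d_i^2.
  (3-5)^2=4, (4-6)^2=4, (2-3)^2=1, (1-2)^2=1, (5-7)^2=4, (6-1)^2=25, (7-4)^2=9
sum(d^2) = 48.
Step 3: rho = 1 - 6*48 / (7*(7^2 - 1)) = 1 - 288/336 = 0.142857.
Step 4: Under H0, t = rho * sqrt((n-2)/(1-rho^2)) = 0.3227 ~ t(5).
Step 5: Two-sided p-value from the t-distribution with 5 df = 0.759945.
Step 6: alpha = 0.05. fail to reject H0.

rho = 0.1429, p = 0.759945, fail to reject H0 at alpha = 0.05.


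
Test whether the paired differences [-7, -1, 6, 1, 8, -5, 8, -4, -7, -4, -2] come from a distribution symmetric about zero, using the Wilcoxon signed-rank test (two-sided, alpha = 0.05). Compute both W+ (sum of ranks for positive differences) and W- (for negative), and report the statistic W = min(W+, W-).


Step 1: Drop any zero differences (none here) and take |d_i|.
|d| = [7, 1, 6, 1, 8, 5, 8, 4, 7, 4, 2]
Step 2: Midrank |d_i| (ties get averaged ranks).
ranks: |7|->8.5, |1|->1.5, |6|->7, |1|->1.5, |8|->10.5, |5|->6, |8|->10.5, |4|->4.5, |7|->8.5, |4|->4.5, |2|->3
Step 3: Attach original signs; sum ranks with positive sign and with negative sign.
W+ = 7 + 1.5 + 10.5 + 10.5 = 29.5
W- = 8.5 + 1.5 + 6 + 4.5 + 8.5 + 4.5 + 3 = 36.5
(Check: W+ + W- = 66 should equal n(n+1)/2 = 66.)
Step 4: Test statistic W = min(W+, W-) = 29.5.
Step 5: Ties in |d|, so use the tie-corrected normal approximation.
        E[W] = n(n+1)/4 = 11*12/4 = 33.
        Tie groups: |d|=1 (t=2), |d|=4 (t=2), |d|=7 (t=2), |d|=8 (t=2); sum(t^3 - t) = 24.
        Var[W] = n(n+1)(2n+1)/24 - sum(t^3-t)/48 = 3036/24 - 24/48 = 126.
        z = (W - E[W]) / sqrt(Var[W]) = (29.5 - 33) / 11.2250 = -0.3118.
        Two-sided p = 2*Phi(z) = 0.755189.
Step 6: alpha = 0.05. fail to reject H0.

W+ = 29.5, W- = 36.5, W = min = 29.5, p = 0.755189, fail to reject H0.


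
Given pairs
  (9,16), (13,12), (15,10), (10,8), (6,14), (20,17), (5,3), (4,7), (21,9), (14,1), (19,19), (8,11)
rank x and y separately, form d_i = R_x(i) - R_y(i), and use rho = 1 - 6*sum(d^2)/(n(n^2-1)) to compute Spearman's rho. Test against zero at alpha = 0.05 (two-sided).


Step 1: Rank x and y separately (midranks; no ties here).
rank(x): 9->5, 13->7, 15->9, 10->6, 6->3, 20->11, 5->2, 4->1, 21->12, 14->8, 19->10, 8->4
rank(y): 16->10, 12->8, 10->6, 8->4, 14->9, 17->11, 3->2, 7->3, 9->5, 1->1, 19->12, 11->7
Step 2: d_i = R_x(i) - R_y(i); compute d_i^2.
  (5-10)^2=25, (7-8)^2=1, (9-6)^2=9, (6-4)^2=4, (3-9)^2=36, (11-11)^2=0, (2-2)^2=0, (1-3)^2=4, (12-5)^2=49, (8-1)^2=49, (10-12)^2=4, (4-7)^2=9
sum(d^2) = 190.
Step 3: rho = 1 - 6*190 / (12*(12^2 - 1)) = 1 - 1140/1716 = 0.335664.
Step 4: Under H0, t = rho * sqrt((n-2)/(1-rho^2)) = 1.1268 ~ t(10).
Step 5: Two-sided p-value from the t-distribution with 10 df = 0.286123.
Step 6: alpha = 0.05. fail to reject H0.

rho = 0.3357, p = 0.286123, fail to reject H0 at alpha = 0.05.


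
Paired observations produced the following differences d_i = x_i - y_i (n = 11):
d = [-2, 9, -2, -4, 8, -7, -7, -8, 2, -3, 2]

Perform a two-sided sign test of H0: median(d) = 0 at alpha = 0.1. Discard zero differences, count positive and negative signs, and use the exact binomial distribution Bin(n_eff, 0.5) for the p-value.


Step 1: Discard zero differences. Original n = 11; n_eff = number of nonzero differences = 11.
Nonzero differences (with sign): -2, +9, -2, -4, +8, -7, -7, -8, +2, -3, +2
Step 2: Count signs: positive = 4, negative = 7.
Step 3: Under H0: P(positive) = 0.5, so the number of positives S ~ Bin(11, 0.5).
Step 4: Two-sided exact p-value = sum of Bin(11,0.5) probabilities at or below the observed probability = 0.548828.
Step 5: alpha = 0.1. fail to reject H0.

n_eff = 11, pos = 4, neg = 7, p = 0.548828, fail to reject H0.


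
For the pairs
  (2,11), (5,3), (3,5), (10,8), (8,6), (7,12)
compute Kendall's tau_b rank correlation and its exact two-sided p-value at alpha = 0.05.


Step 1: Enumerate the 15 unordered pairs (i,j) with i<j and classify each by sign(x_j-x_i) * sign(y_j-y_i).
  (1,2):dx=+3,dy=-8->D; (1,3):dx=+1,dy=-6->D; (1,4):dx=+8,dy=-3->D; (1,5):dx=+6,dy=-5->D
  (1,6):dx=+5,dy=+1->C; (2,3):dx=-2,dy=+2->D; (2,4):dx=+5,dy=+5->C; (2,5):dx=+3,dy=+3->C
  (2,6):dx=+2,dy=+9->C; (3,4):dx=+7,dy=+3->C; (3,5):dx=+5,dy=+1->C; (3,6):dx=+4,dy=+7->C
  (4,5):dx=-2,dy=-2->C; (4,6):dx=-3,dy=+4->D; (5,6):dx=-1,dy=+6->D
Step 2: C = 8, D = 7, total pairs = 15.
Step 3: tau = (C - D)/(n(n-1)/2) = (8 - 7)/15 = 0.066667.
Step 4: Exact two-sided p-value (enumerate n! = 720 permutations of y under H0): p = 1.000000.
Step 5: alpha = 0.05. fail to reject H0.

tau_b = 0.0667 (C=8, D=7), p = 1.000000, fail to reject H0.


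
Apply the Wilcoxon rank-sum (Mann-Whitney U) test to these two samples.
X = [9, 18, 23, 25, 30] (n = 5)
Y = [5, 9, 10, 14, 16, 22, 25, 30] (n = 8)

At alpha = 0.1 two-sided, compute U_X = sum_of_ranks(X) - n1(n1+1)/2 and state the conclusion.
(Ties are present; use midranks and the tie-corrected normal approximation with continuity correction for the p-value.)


Step 1: Combine and sort all 13 observations; assign midranks.
sorted (value, group): (5,Y), (9,X), (9,Y), (10,Y), (14,Y), (16,Y), (18,X), (22,Y), (23,X), (25,X), (25,Y), (30,X), (30,Y)
ranks: 5->1, 9->2.5, 9->2.5, 10->4, 14->5, 16->6, 18->7, 22->8, 23->9, 25->10.5, 25->10.5, 30->12.5, 30->12.5
Step 2: Rank sum for X: R1 = 2.5 + 7 + 9 + 10.5 + 12.5 = 41.5.
Step 3: U_X = R1 - n1(n1+1)/2 = 41.5 - 5*6/2 = 41.5 - 15 = 26.5.
       U_Y = n1*n2 - U_X = 40 - 26.5 = 13.5.
Step 4: Ties are present, so use the tie-corrected normal approximation (with continuity correction) for the p-value.
Step 5: p-value = 0.377803; compare to alpha = 0.1. fail to reject H0.

U_X = 26.5, p = 0.377803, fail to reject H0 at alpha = 0.1.


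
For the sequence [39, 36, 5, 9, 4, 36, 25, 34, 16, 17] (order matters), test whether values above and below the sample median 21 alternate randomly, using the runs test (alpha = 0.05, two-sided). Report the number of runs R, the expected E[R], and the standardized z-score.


Step 1: Compute median = 21; label A = above, B = below.
Labels in order: AABBBAAABB  (n_A = 5, n_B = 5)
Step 2: Count runs R = 4.
Step 3: Under H0 (random ordering), E[R] = 2*n_A*n_B/(n_A+n_B) + 1 = 2*5*5/10 + 1 = 6.0000.
        Var[R] = 2*n_A*n_B*(2*n_A*n_B - n_A - n_B) / ((n_A+n_B)^2 * (n_A+n_B-1)) = 2000/900 = 2.2222.
        SD[R] = 1.4907.
Step 4: Continuity-corrected z = (R + 0.5 - E[R]) / SD[R] = (4 + 0.5 - 6.0000) / 1.4907 = -1.0062.
Step 5: Two-sided p-value via normal approximation = 2*(1 - Phi(|z|)) = 0.314305.
Step 6: alpha = 0.05. fail to reject H0.

R = 4, z = -1.0062, p = 0.314305, fail to reject H0.


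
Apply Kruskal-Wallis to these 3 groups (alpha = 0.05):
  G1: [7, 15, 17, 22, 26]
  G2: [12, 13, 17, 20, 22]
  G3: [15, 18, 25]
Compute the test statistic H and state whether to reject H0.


Step 1: Combine all N = 13 observations and assign midranks.
sorted (value, group, rank): (7,G1,1), (12,G2,2), (13,G2,3), (15,G1,4.5), (15,G3,4.5), (17,G1,6.5), (17,G2,6.5), (18,G3,8), (20,G2,9), (22,G1,10.5), (22,G2,10.5), (25,G3,12), (26,G1,13)
Step 2: Sum ranks within each group.
R_1 = 35.5 (n_1 = 5)
R_2 = 31 (n_2 = 5)
R_3 = 24.5 (n_3 = 3)
Step 3: H = 12/(N(N+1)) * sum(R_i^2/n_i) - 3(N+1)
     = 12/(13*14) * (35.5^2/5 + 31^2/5 + 24.5^2/3) - 3*14
     = 0.065934 * 644.333 - 42
     = 0.483516.
Step 4: Ties present; correction factor C = 1 - 18/(13^3 - 13) = 0.991758. Corrected H = 0.483516 / 0.991758 = 0.487535.
Step 5: Under H0, H ~ chi^2(2); p-value = 0.783670.
Step 6: alpha = 0.05. fail to reject H0.

H = 0.4875, df = 2, p = 0.783670, fail to reject H0.


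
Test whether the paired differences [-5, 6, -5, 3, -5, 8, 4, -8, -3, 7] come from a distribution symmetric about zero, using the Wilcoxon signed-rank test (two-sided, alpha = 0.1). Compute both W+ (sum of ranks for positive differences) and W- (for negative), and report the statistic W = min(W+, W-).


Step 1: Drop any zero differences (none here) and take |d_i|.
|d| = [5, 6, 5, 3, 5, 8, 4, 8, 3, 7]
Step 2: Midrank |d_i| (ties get averaged ranks).
ranks: |5|->5, |6|->7, |5|->5, |3|->1.5, |5|->5, |8|->9.5, |4|->3, |8|->9.5, |3|->1.5, |7|->8
Step 3: Attach original signs; sum ranks with positive sign and with negative sign.
W+ = 7 + 1.5 + 9.5 + 3 + 8 = 29
W- = 5 + 5 + 5 + 9.5 + 1.5 = 26
(Check: W+ + W- = 55 should equal n(n+1)/2 = 55.)
Step 4: Test statistic W = min(W+, W-) = 26.
Step 5: Ties in |d|, so use the tie-corrected normal approximation.
        E[W] = n(n+1)/4 = 10*11/4 = 27.5.
        Tie groups: |d|=3 (t=2), |d|=5 (t=3), |d|=8 (t=2); sum(t^3 - t) = 36.
        Var[W] = n(n+1)(2n+1)/24 - sum(t^3-t)/48 = 2310/24 - 36/48 = 95.5.
        z = (W - E[W]) / sqrt(Var[W]) = (26 - 27.5) / 9.7724 = -0.1535.
        Two-sided p = 2*Phi(z) = 0.878009.
Step 6: alpha = 0.1. fail to reject H0.

W+ = 29, W- = 26, W = min = 26, p = 0.878009, fail to reject H0.


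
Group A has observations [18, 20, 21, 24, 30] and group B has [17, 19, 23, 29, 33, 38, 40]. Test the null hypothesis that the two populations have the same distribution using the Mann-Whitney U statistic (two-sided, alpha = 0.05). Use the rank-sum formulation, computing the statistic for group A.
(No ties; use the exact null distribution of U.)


Step 1: Combine and sort all 12 observations; assign midranks.
sorted (value, group): (17,Y), (18,X), (19,Y), (20,X), (21,X), (23,Y), (24,X), (29,Y), (30,X), (33,Y), (38,Y), (40,Y)
ranks: 17->1, 18->2, 19->3, 20->4, 21->5, 23->6, 24->7, 29->8, 30->9, 33->10, 38->11, 40->12
Step 2: Rank sum for X: R1 = 2 + 4 + 5 + 7 + 9 = 27.
Step 3: U_X = R1 - n1(n1+1)/2 = 27 - 5*6/2 = 27 - 15 = 12.
       U_Y = n1*n2 - U_X = 35 - 12 = 23.
Step 4: No ties, so the exact null distribution of U (based on enumerating the C(12,5) = 792 equally likely rank assignments) gives the two-sided p-value.
Step 5: p-value = 0.431818; compare to alpha = 0.05. fail to reject H0.

U_X = 12, p = 0.431818, fail to reject H0 at alpha = 0.05.


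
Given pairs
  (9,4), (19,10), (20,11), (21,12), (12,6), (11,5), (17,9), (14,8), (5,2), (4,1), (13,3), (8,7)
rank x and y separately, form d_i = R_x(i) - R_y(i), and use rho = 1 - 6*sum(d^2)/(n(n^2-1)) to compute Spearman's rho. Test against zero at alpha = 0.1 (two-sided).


Step 1: Rank x and y separately (midranks; no ties here).
rank(x): 9->4, 19->10, 20->11, 21->12, 12->6, 11->5, 17->9, 14->8, 5->2, 4->1, 13->7, 8->3
rank(y): 4->4, 10->10, 11->11, 12->12, 6->6, 5->5, 9->9, 8->8, 2->2, 1->1, 3->3, 7->7
Step 2: d_i = R_x(i) - R_y(i); compute d_i^2.
  (4-4)^2=0, (10-10)^2=0, (11-11)^2=0, (12-12)^2=0, (6-6)^2=0, (5-5)^2=0, (9-9)^2=0, (8-8)^2=0, (2-2)^2=0, (1-1)^2=0, (7-3)^2=16, (3-7)^2=16
sum(d^2) = 32.
Step 3: rho = 1 - 6*32 / (12*(12^2 - 1)) = 1 - 192/1716 = 0.888112.
Step 4: Under H0, t = rho * sqrt((n-2)/(1-rho^2)) = 6.1103 ~ t(10).
Step 5: Two-sided p-value from the t-distribution with 10 df = 0.000114.
Step 6: alpha = 0.1. reject H0.

rho = 0.8881, p = 0.000114, reject H0 at alpha = 0.1.


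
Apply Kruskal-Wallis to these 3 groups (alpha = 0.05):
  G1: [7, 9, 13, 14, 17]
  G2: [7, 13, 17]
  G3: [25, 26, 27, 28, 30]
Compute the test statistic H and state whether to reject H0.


Step 1: Combine all N = 13 observations and assign midranks.
sorted (value, group, rank): (7,G1,1.5), (7,G2,1.5), (9,G1,3), (13,G1,4.5), (13,G2,4.5), (14,G1,6), (17,G1,7.5), (17,G2,7.5), (25,G3,9), (26,G3,10), (27,G3,11), (28,G3,12), (30,G3,13)
Step 2: Sum ranks within each group.
R_1 = 22.5 (n_1 = 5)
R_2 = 13.5 (n_2 = 3)
R_3 = 55 (n_3 = 5)
Step 3: H = 12/(N(N+1)) * sum(R_i^2/n_i) - 3(N+1)
     = 12/(13*14) * (22.5^2/5 + 13.5^2/3 + 55^2/5) - 3*14
     = 0.065934 * 767 - 42
     = 8.571429.
Step 4: Ties present; correction factor C = 1 - 18/(13^3 - 13) = 0.991758. Corrected H = 8.571429 / 0.991758 = 8.642659.
Step 5: Under H0, H ~ chi^2(2); p-value = 0.013282.
Step 6: alpha = 0.05. reject H0.

H = 8.6427, df = 2, p = 0.013282, reject H0.


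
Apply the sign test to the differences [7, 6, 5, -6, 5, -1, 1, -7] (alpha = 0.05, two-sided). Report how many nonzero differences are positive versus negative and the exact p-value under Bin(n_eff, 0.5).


Step 1: Discard zero differences. Original n = 8; n_eff = number of nonzero differences = 8.
Nonzero differences (with sign): +7, +6, +5, -6, +5, -1, +1, -7
Step 2: Count signs: positive = 5, negative = 3.
Step 3: Under H0: P(positive) = 0.5, so the number of positives S ~ Bin(8, 0.5).
Step 4: Two-sided exact p-value = sum of Bin(8,0.5) probabilities at or below the observed probability = 0.726562.
Step 5: alpha = 0.05. fail to reject H0.

n_eff = 8, pos = 5, neg = 3, p = 0.726562, fail to reject H0.


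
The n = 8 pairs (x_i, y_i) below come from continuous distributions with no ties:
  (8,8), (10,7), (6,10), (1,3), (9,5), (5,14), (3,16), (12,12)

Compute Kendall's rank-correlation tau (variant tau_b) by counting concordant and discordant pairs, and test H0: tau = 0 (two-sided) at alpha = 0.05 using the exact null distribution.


Step 1: Enumerate the 28 unordered pairs (i,j) with i<j and classify each by sign(x_j-x_i) * sign(y_j-y_i).
  (1,2):dx=+2,dy=-1->D; (1,3):dx=-2,dy=+2->D; (1,4):dx=-7,dy=-5->C; (1,5):dx=+1,dy=-3->D
  (1,6):dx=-3,dy=+6->D; (1,7):dx=-5,dy=+8->D; (1,8):dx=+4,dy=+4->C; (2,3):dx=-4,dy=+3->D
  (2,4):dx=-9,dy=-4->C; (2,5):dx=-1,dy=-2->C; (2,6):dx=-5,dy=+7->D; (2,7):dx=-7,dy=+9->D
  (2,8):dx=+2,dy=+5->C; (3,4):dx=-5,dy=-7->C; (3,5):dx=+3,dy=-5->D; (3,6):dx=-1,dy=+4->D
  (3,7):dx=-3,dy=+6->D; (3,8):dx=+6,dy=+2->C; (4,5):dx=+8,dy=+2->C; (4,6):dx=+4,dy=+11->C
  (4,7):dx=+2,dy=+13->C; (4,8):dx=+11,dy=+9->C; (5,6):dx=-4,dy=+9->D; (5,7):dx=-6,dy=+11->D
  (5,8):dx=+3,dy=+7->C; (6,7):dx=-2,dy=+2->D; (6,8):dx=+7,dy=-2->D; (7,8):dx=+9,dy=-4->D
Step 2: C = 12, D = 16, total pairs = 28.
Step 3: tau = (C - D)/(n(n-1)/2) = (12 - 16)/28 = -0.142857.
Step 4: Exact two-sided p-value (enumerate n! = 40320 permutations of y under H0): p = 0.719544.
Step 5: alpha = 0.05. fail to reject H0.

tau_b = -0.1429 (C=12, D=16), p = 0.719544, fail to reject H0.


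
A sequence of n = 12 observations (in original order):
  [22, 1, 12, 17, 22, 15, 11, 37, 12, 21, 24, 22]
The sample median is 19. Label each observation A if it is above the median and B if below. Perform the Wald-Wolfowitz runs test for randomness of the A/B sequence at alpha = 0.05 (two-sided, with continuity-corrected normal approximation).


Step 1: Compute median = 19; label A = above, B = below.
Labels in order: ABBBABBABAAA  (n_A = 6, n_B = 6)
Step 2: Count runs R = 7.
Step 3: Under H0 (random ordering), E[R] = 2*n_A*n_B/(n_A+n_B) + 1 = 2*6*6/12 + 1 = 7.0000.
        Var[R] = 2*n_A*n_B*(2*n_A*n_B - n_A - n_B) / ((n_A+n_B)^2 * (n_A+n_B-1)) = 4320/1584 = 2.7273.
        SD[R] = 1.6514.
Step 4: R = E[R], so z = 0 with no continuity correction.
Step 5: Two-sided p-value via normal approximation = 2*(1 - Phi(|z|)) = 1.000000.
Step 6: alpha = 0.05. fail to reject H0.

R = 7, z = 0.0000, p = 1.000000, fail to reject H0.


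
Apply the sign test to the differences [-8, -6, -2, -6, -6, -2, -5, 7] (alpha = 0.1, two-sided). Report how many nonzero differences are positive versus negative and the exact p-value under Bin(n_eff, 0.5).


Step 1: Discard zero differences. Original n = 8; n_eff = number of nonzero differences = 8.
Nonzero differences (with sign): -8, -6, -2, -6, -6, -2, -5, +7
Step 2: Count signs: positive = 1, negative = 7.
Step 3: Under H0: P(positive) = 0.5, so the number of positives S ~ Bin(8, 0.5).
Step 4: Two-sided exact p-value = sum of Bin(8,0.5) probabilities at or below the observed probability = 0.070312.
Step 5: alpha = 0.1. reject H0.

n_eff = 8, pos = 1, neg = 7, p = 0.070312, reject H0.


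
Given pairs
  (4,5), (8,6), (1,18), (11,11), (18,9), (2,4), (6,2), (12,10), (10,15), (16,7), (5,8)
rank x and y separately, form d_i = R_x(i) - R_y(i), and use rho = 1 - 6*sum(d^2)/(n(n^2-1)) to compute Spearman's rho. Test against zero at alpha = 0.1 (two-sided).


Step 1: Rank x and y separately (midranks; no ties here).
rank(x): 4->3, 8->6, 1->1, 11->8, 18->11, 2->2, 6->5, 12->9, 10->7, 16->10, 5->4
rank(y): 5->3, 6->4, 18->11, 11->9, 9->7, 4->2, 2->1, 10->8, 15->10, 7->5, 8->6
Step 2: d_i = R_x(i) - R_y(i); compute d_i^2.
  (3-3)^2=0, (6-4)^2=4, (1-11)^2=100, (8-9)^2=1, (11-7)^2=16, (2-2)^2=0, (5-1)^2=16, (9-8)^2=1, (7-10)^2=9, (10-5)^2=25, (4-6)^2=4
sum(d^2) = 176.
Step 3: rho = 1 - 6*176 / (11*(11^2 - 1)) = 1 - 1056/1320 = 0.200000.
Step 4: Under H0, t = rho * sqrt((n-2)/(1-rho^2)) = 0.6124 ~ t(9).
Step 5: Two-sided p-value from the t-distribution with 9 df = 0.555445.
Step 6: alpha = 0.1. fail to reject H0.

rho = 0.2000, p = 0.555445, fail to reject H0 at alpha = 0.1.


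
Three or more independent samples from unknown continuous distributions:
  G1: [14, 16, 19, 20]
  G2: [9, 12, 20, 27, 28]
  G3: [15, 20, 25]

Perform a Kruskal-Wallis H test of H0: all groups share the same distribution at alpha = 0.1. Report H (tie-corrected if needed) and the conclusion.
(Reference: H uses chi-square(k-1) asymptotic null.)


Step 1: Combine all N = 12 observations and assign midranks.
sorted (value, group, rank): (9,G2,1), (12,G2,2), (14,G1,3), (15,G3,4), (16,G1,5), (19,G1,6), (20,G1,8), (20,G2,8), (20,G3,8), (25,G3,10), (27,G2,11), (28,G2,12)
Step 2: Sum ranks within each group.
R_1 = 22 (n_1 = 4)
R_2 = 34 (n_2 = 5)
R_3 = 22 (n_3 = 3)
Step 3: H = 12/(N(N+1)) * sum(R_i^2/n_i) - 3(N+1)
     = 12/(12*13) * (22^2/4 + 34^2/5 + 22^2/3) - 3*13
     = 0.076923 * 513.533 - 39
     = 0.502564.
Step 4: Ties present; correction factor C = 1 - 24/(12^3 - 12) = 0.986014. Corrected H = 0.502564 / 0.986014 = 0.509693.
Step 5: Under H0, H ~ chi^2(2); p-value = 0.775036.
Step 6: alpha = 0.1. fail to reject H0.

H = 0.5097, df = 2, p = 0.775036, fail to reject H0.


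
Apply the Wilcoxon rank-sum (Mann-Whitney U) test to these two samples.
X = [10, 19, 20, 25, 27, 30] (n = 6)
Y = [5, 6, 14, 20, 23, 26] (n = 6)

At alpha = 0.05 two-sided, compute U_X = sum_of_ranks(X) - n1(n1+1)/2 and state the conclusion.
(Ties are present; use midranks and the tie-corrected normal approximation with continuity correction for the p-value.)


Step 1: Combine and sort all 12 observations; assign midranks.
sorted (value, group): (5,Y), (6,Y), (10,X), (14,Y), (19,X), (20,X), (20,Y), (23,Y), (25,X), (26,Y), (27,X), (30,X)
ranks: 5->1, 6->2, 10->3, 14->4, 19->5, 20->6.5, 20->6.5, 23->8, 25->9, 26->10, 27->11, 30->12
Step 2: Rank sum for X: R1 = 3 + 5 + 6.5 + 9 + 11 + 12 = 46.5.
Step 3: U_X = R1 - n1(n1+1)/2 = 46.5 - 6*7/2 = 46.5 - 21 = 25.5.
       U_Y = n1*n2 - U_X = 36 - 25.5 = 10.5.
Step 4: Ties are present, so use the tie-corrected normal approximation (with continuity correction) for the p-value.
Step 5: p-value = 0.261496; compare to alpha = 0.05. fail to reject H0.

U_X = 25.5, p = 0.261496, fail to reject H0 at alpha = 0.05.


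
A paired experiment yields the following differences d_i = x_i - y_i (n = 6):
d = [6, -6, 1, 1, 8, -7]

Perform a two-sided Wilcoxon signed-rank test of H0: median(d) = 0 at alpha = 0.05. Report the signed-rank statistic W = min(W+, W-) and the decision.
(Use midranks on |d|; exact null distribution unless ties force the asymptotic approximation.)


Step 1: Drop any zero differences (none here) and take |d_i|.
|d| = [6, 6, 1, 1, 8, 7]
Step 2: Midrank |d_i| (ties get averaged ranks).
ranks: |6|->3.5, |6|->3.5, |1|->1.5, |1|->1.5, |8|->6, |7|->5
Step 3: Attach original signs; sum ranks with positive sign and with negative sign.
W+ = 3.5 + 1.5 + 1.5 + 6 = 12.5
W- = 3.5 + 5 = 8.5
(Check: W+ + W- = 21 should equal n(n+1)/2 = 21.)
Step 4: Test statistic W = min(W+, W-) = 8.5.
Step 5: Ties in |d|, so use the tie-corrected normal approximation.
        E[W] = n(n+1)/4 = 6*7/4 = 10.5.
        Tie groups: |d|=1 (t=2), |d|=6 (t=2); sum(t^3 - t) = 12.
        Var[W] = n(n+1)(2n+1)/24 - sum(t^3-t)/48 = 546/24 - 12/48 = 22.5.
        z = (W - E[W]) / sqrt(Var[W]) = (8.5 - 10.5) / 4.7434 = -0.4216.
        Two-sided p = 2*Phi(z) = 0.673290.
Step 6: alpha = 0.05. fail to reject H0.

W+ = 12.5, W- = 8.5, W = min = 8.5, p = 0.673290, fail to reject H0.


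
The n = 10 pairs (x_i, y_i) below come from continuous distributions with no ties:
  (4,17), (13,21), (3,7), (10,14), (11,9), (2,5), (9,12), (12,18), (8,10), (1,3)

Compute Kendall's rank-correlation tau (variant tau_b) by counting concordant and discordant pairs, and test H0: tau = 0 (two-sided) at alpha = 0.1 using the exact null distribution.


Step 1: Enumerate the 45 unordered pairs (i,j) with i<j and classify each by sign(x_j-x_i) * sign(y_j-y_i).
  (1,2):dx=+9,dy=+4->C; (1,3):dx=-1,dy=-10->C; (1,4):dx=+6,dy=-3->D; (1,5):dx=+7,dy=-8->D
  (1,6):dx=-2,dy=-12->C; (1,7):dx=+5,dy=-5->D; (1,8):dx=+8,dy=+1->C; (1,9):dx=+4,dy=-7->D
  (1,10):dx=-3,dy=-14->C; (2,3):dx=-10,dy=-14->C; (2,4):dx=-3,dy=-7->C; (2,5):dx=-2,dy=-12->C
  (2,6):dx=-11,dy=-16->C; (2,7):dx=-4,dy=-9->C; (2,8):dx=-1,dy=-3->C; (2,9):dx=-5,dy=-11->C
  (2,10):dx=-12,dy=-18->C; (3,4):dx=+7,dy=+7->C; (3,5):dx=+8,dy=+2->C; (3,6):dx=-1,dy=-2->C
  (3,7):dx=+6,dy=+5->C; (3,8):dx=+9,dy=+11->C; (3,9):dx=+5,dy=+3->C; (3,10):dx=-2,dy=-4->C
  (4,5):dx=+1,dy=-5->D; (4,6):dx=-8,dy=-9->C; (4,7):dx=-1,dy=-2->C; (4,8):dx=+2,dy=+4->C
  (4,9):dx=-2,dy=-4->C; (4,10):dx=-9,dy=-11->C; (5,6):dx=-9,dy=-4->C; (5,7):dx=-2,dy=+3->D
  (5,8):dx=+1,dy=+9->C; (5,9):dx=-3,dy=+1->D; (5,10):dx=-10,dy=-6->C; (6,7):dx=+7,dy=+7->C
  (6,8):dx=+10,dy=+13->C; (6,9):dx=+6,dy=+5->C; (6,10):dx=-1,dy=-2->C; (7,8):dx=+3,dy=+6->C
  (7,9):dx=-1,dy=-2->C; (7,10):dx=-8,dy=-9->C; (8,9):dx=-4,dy=-8->C; (8,10):dx=-11,dy=-15->C
  (9,10):dx=-7,dy=-7->C
Step 2: C = 38, D = 7, total pairs = 45.
Step 3: tau = (C - D)/(n(n-1)/2) = (38 - 7)/45 = 0.688889.
Step 4: Exact two-sided p-value (enumerate n! = 3628800 permutations of y under H0): p = 0.004687.
Step 5: alpha = 0.1. reject H0.

tau_b = 0.6889 (C=38, D=7), p = 0.004687, reject H0.


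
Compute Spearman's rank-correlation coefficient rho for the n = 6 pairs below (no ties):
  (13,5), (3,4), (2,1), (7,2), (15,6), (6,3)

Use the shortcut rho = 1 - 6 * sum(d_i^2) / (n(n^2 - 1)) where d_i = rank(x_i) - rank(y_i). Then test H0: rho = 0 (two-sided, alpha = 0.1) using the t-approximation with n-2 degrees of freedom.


Step 1: Rank x and y separately (midranks; no ties here).
rank(x): 13->5, 3->2, 2->1, 7->4, 15->6, 6->3
rank(y): 5->5, 4->4, 1->1, 2->2, 6->6, 3->3
Step 2: d_i = R_x(i) - R_y(i); compute d_i^2.
  (5-5)^2=0, (2-4)^2=4, (1-1)^2=0, (4-2)^2=4, (6-6)^2=0, (3-3)^2=0
sum(d^2) = 8.
Step 3: rho = 1 - 6*8 / (6*(6^2 - 1)) = 1 - 48/210 = 0.771429.
Step 4: Under H0, t = rho * sqrt((n-2)/(1-rho^2)) = 2.4247 ~ t(4).
Step 5: Two-sided p-value from the t-distribution with 4 df = 0.072397.
Step 6: alpha = 0.1. reject H0.

rho = 0.7714, p = 0.072397, reject H0 at alpha = 0.1.


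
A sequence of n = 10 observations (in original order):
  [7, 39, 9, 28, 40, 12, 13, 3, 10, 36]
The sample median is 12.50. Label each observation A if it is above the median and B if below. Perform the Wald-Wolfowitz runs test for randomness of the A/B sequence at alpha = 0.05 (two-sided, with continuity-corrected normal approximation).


Step 1: Compute median = 12.50; label A = above, B = below.
Labels in order: BABAABABBA  (n_A = 5, n_B = 5)
Step 2: Count runs R = 8.
Step 3: Under H0 (random ordering), E[R] = 2*n_A*n_B/(n_A+n_B) + 1 = 2*5*5/10 + 1 = 6.0000.
        Var[R] = 2*n_A*n_B*(2*n_A*n_B - n_A - n_B) / ((n_A+n_B)^2 * (n_A+n_B-1)) = 2000/900 = 2.2222.
        SD[R] = 1.4907.
Step 4: Continuity-corrected z = (R - 0.5 - E[R]) / SD[R] = (8 - 0.5 - 6.0000) / 1.4907 = 1.0062.
Step 5: Two-sided p-value via normal approximation = 2*(1 - Phi(|z|)) = 0.314305.
Step 6: alpha = 0.05. fail to reject H0.

R = 8, z = 1.0062, p = 0.314305, fail to reject H0.


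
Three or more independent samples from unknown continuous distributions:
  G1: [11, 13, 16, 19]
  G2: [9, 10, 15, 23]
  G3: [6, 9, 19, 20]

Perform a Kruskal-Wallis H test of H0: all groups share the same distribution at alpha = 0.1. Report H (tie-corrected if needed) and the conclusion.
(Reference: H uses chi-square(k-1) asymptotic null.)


Step 1: Combine all N = 12 observations and assign midranks.
sorted (value, group, rank): (6,G3,1), (9,G2,2.5), (9,G3,2.5), (10,G2,4), (11,G1,5), (13,G1,6), (15,G2,7), (16,G1,8), (19,G1,9.5), (19,G3,9.5), (20,G3,11), (23,G2,12)
Step 2: Sum ranks within each group.
R_1 = 28.5 (n_1 = 4)
R_2 = 25.5 (n_2 = 4)
R_3 = 24 (n_3 = 4)
Step 3: H = 12/(N(N+1)) * sum(R_i^2/n_i) - 3(N+1)
     = 12/(12*13) * (28.5^2/4 + 25.5^2/4 + 24^2/4) - 3*13
     = 0.076923 * 509.625 - 39
     = 0.201923.
Step 4: Ties present; correction factor C = 1 - 12/(12^3 - 12) = 0.993007. Corrected H = 0.201923 / 0.993007 = 0.203345.
Step 5: Under H0, H ~ chi^2(2); p-value = 0.903325.
Step 6: alpha = 0.1. fail to reject H0.

H = 0.2033, df = 2, p = 0.903325, fail to reject H0.


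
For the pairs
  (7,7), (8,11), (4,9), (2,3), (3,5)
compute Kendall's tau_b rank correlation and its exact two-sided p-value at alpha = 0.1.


Step 1: Enumerate the 10 unordered pairs (i,j) with i<j and classify each by sign(x_j-x_i) * sign(y_j-y_i).
  (1,2):dx=+1,dy=+4->C; (1,3):dx=-3,dy=+2->D; (1,4):dx=-5,dy=-4->C; (1,5):dx=-4,dy=-2->C
  (2,3):dx=-4,dy=-2->C; (2,4):dx=-6,dy=-8->C; (2,5):dx=-5,dy=-6->C; (3,4):dx=-2,dy=-6->C
  (3,5):dx=-1,dy=-4->C; (4,5):dx=+1,dy=+2->C
Step 2: C = 9, D = 1, total pairs = 10.
Step 3: tau = (C - D)/(n(n-1)/2) = (9 - 1)/10 = 0.800000.
Step 4: Exact two-sided p-value (enumerate n! = 120 permutations of y under H0): p = 0.083333.
Step 5: alpha = 0.1. reject H0.

tau_b = 0.8000 (C=9, D=1), p = 0.083333, reject H0.


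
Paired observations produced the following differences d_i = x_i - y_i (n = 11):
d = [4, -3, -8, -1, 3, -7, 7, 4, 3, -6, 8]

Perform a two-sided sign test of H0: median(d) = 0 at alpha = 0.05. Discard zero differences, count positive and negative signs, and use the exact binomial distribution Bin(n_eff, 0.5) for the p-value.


Step 1: Discard zero differences. Original n = 11; n_eff = number of nonzero differences = 11.
Nonzero differences (with sign): +4, -3, -8, -1, +3, -7, +7, +4, +3, -6, +8
Step 2: Count signs: positive = 6, negative = 5.
Step 3: Under H0: P(positive) = 0.5, so the number of positives S ~ Bin(11, 0.5).
Step 4: Two-sided exact p-value = sum of Bin(11,0.5) probabilities at or below the observed probability = 1.000000.
Step 5: alpha = 0.05. fail to reject H0.

n_eff = 11, pos = 6, neg = 5, p = 1.000000, fail to reject H0.


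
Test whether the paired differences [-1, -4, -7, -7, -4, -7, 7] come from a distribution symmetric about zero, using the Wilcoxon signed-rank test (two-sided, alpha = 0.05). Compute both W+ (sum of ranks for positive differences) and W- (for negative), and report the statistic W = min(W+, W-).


Step 1: Drop any zero differences (none here) and take |d_i|.
|d| = [1, 4, 7, 7, 4, 7, 7]
Step 2: Midrank |d_i| (ties get averaged ranks).
ranks: |1|->1, |4|->2.5, |7|->5.5, |7|->5.5, |4|->2.5, |7|->5.5, |7|->5.5
Step 3: Attach original signs; sum ranks with positive sign and with negative sign.
W+ = 5.5 = 5.5
W- = 1 + 2.5 + 5.5 + 5.5 + 2.5 + 5.5 = 22.5
(Check: W+ + W- = 28 should equal n(n+1)/2 = 28.)
Step 4: Test statistic W = min(W+, W-) = 5.5.
Step 5: Ties in |d|, so use the tie-corrected normal approximation.
        E[W] = n(n+1)/4 = 7*8/4 = 14.
        Tie groups: |d|=4 (t=2), |d|=7 (t=4); sum(t^3 - t) = 66.
        Var[W] = n(n+1)(2n+1)/24 - sum(t^3-t)/48 = 840/24 - 66/48 = 33.625.
        z = (W - E[W]) / sqrt(Var[W]) = (5.5 - 14) / 5.7987 = -1.4658.
        Two-sided p = 2*Phi(z) = 0.142691.
Step 6: alpha = 0.05. fail to reject H0.

W+ = 5.5, W- = 22.5, W = min = 5.5, p = 0.142691, fail to reject H0.


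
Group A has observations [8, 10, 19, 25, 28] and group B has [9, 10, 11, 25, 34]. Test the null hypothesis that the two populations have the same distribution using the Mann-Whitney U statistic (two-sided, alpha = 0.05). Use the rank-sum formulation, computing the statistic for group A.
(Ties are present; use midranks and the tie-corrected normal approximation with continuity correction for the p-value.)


Step 1: Combine and sort all 10 observations; assign midranks.
sorted (value, group): (8,X), (9,Y), (10,X), (10,Y), (11,Y), (19,X), (25,X), (25,Y), (28,X), (34,Y)
ranks: 8->1, 9->2, 10->3.5, 10->3.5, 11->5, 19->6, 25->7.5, 25->7.5, 28->9, 34->10
Step 2: Rank sum for X: R1 = 1 + 3.5 + 6 + 7.5 + 9 = 27.
Step 3: U_X = R1 - n1(n1+1)/2 = 27 - 5*6/2 = 27 - 15 = 12.
       U_Y = n1*n2 - U_X = 25 - 12 = 13.
Step 4: Ties are present, so use the tie-corrected normal approximation (with continuity correction) for the p-value.
Step 5: p-value = 1.000000; compare to alpha = 0.05. fail to reject H0.

U_X = 12, p = 1.000000, fail to reject H0 at alpha = 0.05.


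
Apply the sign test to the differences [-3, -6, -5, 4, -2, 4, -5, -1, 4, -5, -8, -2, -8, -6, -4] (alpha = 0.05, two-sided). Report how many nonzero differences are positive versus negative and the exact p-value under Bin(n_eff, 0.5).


Step 1: Discard zero differences. Original n = 15; n_eff = number of nonzero differences = 15.
Nonzero differences (with sign): -3, -6, -5, +4, -2, +4, -5, -1, +4, -5, -8, -2, -8, -6, -4
Step 2: Count signs: positive = 3, negative = 12.
Step 3: Under H0: P(positive) = 0.5, so the number of positives S ~ Bin(15, 0.5).
Step 4: Two-sided exact p-value = sum of Bin(15,0.5) probabilities at or below the observed probability = 0.035156.
Step 5: alpha = 0.05. reject H0.

n_eff = 15, pos = 3, neg = 12, p = 0.035156, reject H0.


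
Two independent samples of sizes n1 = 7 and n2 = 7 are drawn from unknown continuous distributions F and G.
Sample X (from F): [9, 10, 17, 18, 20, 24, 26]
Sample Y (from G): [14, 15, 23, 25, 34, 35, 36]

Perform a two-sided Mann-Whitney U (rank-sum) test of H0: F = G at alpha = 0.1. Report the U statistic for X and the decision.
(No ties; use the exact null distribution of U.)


Step 1: Combine and sort all 14 observations; assign midranks.
sorted (value, group): (9,X), (10,X), (14,Y), (15,Y), (17,X), (18,X), (20,X), (23,Y), (24,X), (25,Y), (26,X), (34,Y), (35,Y), (36,Y)
ranks: 9->1, 10->2, 14->3, 15->4, 17->5, 18->6, 20->7, 23->8, 24->9, 25->10, 26->11, 34->12, 35->13, 36->14
Step 2: Rank sum for X: R1 = 1 + 2 + 5 + 6 + 7 + 9 + 11 = 41.
Step 3: U_X = R1 - n1(n1+1)/2 = 41 - 7*8/2 = 41 - 28 = 13.
       U_Y = n1*n2 - U_X = 49 - 13 = 36.
Step 4: No ties, so the exact null distribution of U (based on enumerating the C(14,7) = 3432 equally likely rank assignments) gives the two-sided p-value.
Step 5: p-value = 0.164918; compare to alpha = 0.1. fail to reject H0.

U_X = 13, p = 0.164918, fail to reject H0 at alpha = 0.1.


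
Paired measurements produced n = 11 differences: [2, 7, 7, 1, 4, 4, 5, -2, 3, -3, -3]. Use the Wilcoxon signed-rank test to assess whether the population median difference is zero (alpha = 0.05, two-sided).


Step 1: Drop any zero differences (none here) and take |d_i|.
|d| = [2, 7, 7, 1, 4, 4, 5, 2, 3, 3, 3]
Step 2: Midrank |d_i| (ties get averaged ranks).
ranks: |2|->2.5, |7|->10.5, |7|->10.5, |1|->1, |4|->7.5, |4|->7.5, |5|->9, |2|->2.5, |3|->5, |3|->5, |3|->5
Step 3: Attach original signs; sum ranks with positive sign and with negative sign.
W+ = 2.5 + 10.5 + 10.5 + 1 + 7.5 + 7.5 + 9 + 5 = 53.5
W- = 2.5 + 5 + 5 = 12.5
(Check: W+ + W- = 66 should equal n(n+1)/2 = 66.)
Step 4: Test statistic W = min(W+, W-) = 12.5.
Step 5: Ties in |d|, so use the tie-corrected normal approximation.
        E[W] = n(n+1)/4 = 11*12/4 = 33.
        Tie groups: |d|=2 (t=2), |d|=3 (t=3), |d|=4 (t=2), |d|=7 (t=2); sum(t^3 - t) = 42.
        Var[W] = n(n+1)(2n+1)/24 - sum(t^3-t)/48 = 3036/24 - 42/48 = 125.625.
        z = (W - E[W]) / sqrt(Var[W]) = (12.5 - 33) / 11.2083 = -1.8290.
        Two-sided p = 2*Phi(z) = 0.067398.
Step 6: alpha = 0.05. fail to reject H0.

W+ = 53.5, W- = 12.5, W = min = 12.5, p = 0.067398, fail to reject H0.


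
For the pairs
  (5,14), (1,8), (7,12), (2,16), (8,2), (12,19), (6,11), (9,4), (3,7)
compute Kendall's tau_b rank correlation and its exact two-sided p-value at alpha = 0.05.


Step 1: Enumerate the 36 unordered pairs (i,j) with i<j and classify each by sign(x_j-x_i) * sign(y_j-y_i).
  (1,2):dx=-4,dy=-6->C; (1,3):dx=+2,dy=-2->D; (1,4):dx=-3,dy=+2->D; (1,5):dx=+3,dy=-12->D
  (1,6):dx=+7,dy=+5->C; (1,7):dx=+1,dy=-3->D; (1,8):dx=+4,dy=-10->D; (1,9):dx=-2,dy=-7->C
  (2,3):dx=+6,dy=+4->C; (2,4):dx=+1,dy=+8->C; (2,5):dx=+7,dy=-6->D; (2,6):dx=+11,dy=+11->C
  (2,7):dx=+5,dy=+3->C; (2,8):dx=+8,dy=-4->D; (2,9):dx=+2,dy=-1->D; (3,4):dx=-5,dy=+4->D
  (3,5):dx=+1,dy=-10->D; (3,6):dx=+5,dy=+7->C; (3,7):dx=-1,dy=-1->C; (3,8):dx=+2,dy=-8->D
  (3,9):dx=-4,dy=-5->C; (4,5):dx=+6,dy=-14->D; (4,6):dx=+10,dy=+3->C; (4,7):dx=+4,dy=-5->D
  (4,8):dx=+7,dy=-12->D; (4,9):dx=+1,dy=-9->D; (5,6):dx=+4,dy=+17->C; (5,7):dx=-2,dy=+9->D
  (5,8):dx=+1,dy=+2->C; (5,9):dx=-5,dy=+5->D; (6,7):dx=-6,dy=-8->C; (6,8):dx=-3,dy=-15->C
  (6,9):dx=-9,dy=-12->C; (7,8):dx=+3,dy=-7->D; (7,9):dx=-3,dy=-4->C; (8,9):dx=-6,dy=+3->D
Step 2: C = 17, D = 19, total pairs = 36.
Step 3: tau = (C - D)/(n(n-1)/2) = (17 - 19)/36 = -0.055556.
Step 4: Exact two-sided p-value (enumerate n! = 362880 permutations of y under H0): p = 0.919455.
Step 5: alpha = 0.05. fail to reject H0.

tau_b = -0.0556 (C=17, D=19), p = 0.919455, fail to reject H0.


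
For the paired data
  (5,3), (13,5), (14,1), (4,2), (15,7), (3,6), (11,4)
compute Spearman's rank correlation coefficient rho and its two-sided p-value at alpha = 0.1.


Step 1: Rank x and y separately (midranks; no ties here).
rank(x): 5->3, 13->5, 14->6, 4->2, 15->7, 3->1, 11->4
rank(y): 3->3, 5->5, 1->1, 2->2, 7->7, 6->6, 4->4
Step 2: d_i = R_x(i) - R_y(i); compute d_i^2.
  (3-3)^2=0, (5-5)^2=0, (6-1)^2=25, (2-2)^2=0, (7-7)^2=0, (1-6)^2=25, (4-4)^2=0
sum(d^2) = 50.
Step 3: rho = 1 - 6*50 / (7*(7^2 - 1)) = 1 - 300/336 = 0.107143.
Step 4: Under H0, t = rho * sqrt((n-2)/(1-rho^2)) = 0.2410 ~ t(5).
Step 5: Two-sided p-value from the t-distribution with 5 df = 0.819151.
Step 6: alpha = 0.1. fail to reject H0.

rho = 0.1071, p = 0.819151, fail to reject H0 at alpha = 0.1.


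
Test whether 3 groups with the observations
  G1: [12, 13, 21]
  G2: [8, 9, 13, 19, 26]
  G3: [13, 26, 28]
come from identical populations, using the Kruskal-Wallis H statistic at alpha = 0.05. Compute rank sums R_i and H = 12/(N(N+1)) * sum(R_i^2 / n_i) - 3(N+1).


Step 1: Combine all N = 11 observations and assign midranks.
sorted (value, group, rank): (8,G2,1), (9,G2,2), (12,G1,3), (13,G1,5), (13,G2,5), (13,G3,5), (19,G2,7), (21,G1,8), (26,G2,9.5), (26,G3,9.5), (28,G3,11)
Step 2: Sum ranks within each group.
R_1 = 16 (n_1 = 3)
R_2 = 24.5 (n_2 = 5)
R_3 = 25.5 (n_3 = 3)
Step 3: H = 12/(N(N+1)) * sum(R_i^2/n_i) - 3(N+1)
     = 12/(11*12) * (16^2/3 + 24.5^2/5 + 25.5^2/3) - 3*12
     = 0.090909 * 422.133 - 36
     = 2.375758.
Step 4: Ties present; correction factor C = 1 - 30/(11^3 - 11) = 0.977273. Corrected H = 2.375758 / 0.977273 = 2.431008.
Step 5: Under H0, H ~ chi^2(2); p-value = 0.296561.
Step 6: alpha = 0.05. fail to reject H0.

H = 2.4310, df = 2, p = 0.296561, fail to reject H0.


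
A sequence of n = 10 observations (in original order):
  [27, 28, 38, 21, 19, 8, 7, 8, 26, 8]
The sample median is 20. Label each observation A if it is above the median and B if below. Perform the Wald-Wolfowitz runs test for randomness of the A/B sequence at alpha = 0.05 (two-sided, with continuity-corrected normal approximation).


Step 1: Compute median = 20; label A = above, B = below.
Labels in order: AAAABBBBAB  (n_A = 5, n_B = 5)
Step 2: Count runs R = 4.
Step 3: Under H0 (random ordering), E[R] = 2*n_A*n_B/(n_A+n_B) + 1 = 2*5*5/10 + 1 = 6.0000.
        Var[R] = 2*n_A*n_B*(2*n_A*n_B - n_A - n_B) / ((n_A+n_B)^2 * (n_A+n_B-1)) = 2000/900 = 2.2222.
        SD[R] = 1.4907.
Step 4: Continuity-corrected z = (R + 0.5 - E[R]) / SD[R] = (4 + 0.5 - 6.0000) / 1.4907 = -1.0062.
Step 5: Two-sided p-value via normal approximation = 2*(1 - Phi(|z|)) = 0.314305.
Step 6: alpha = 0.05. fail to reject H0.

R = 4, z = -1.0062, p = 0.314305, fail to reject H0.


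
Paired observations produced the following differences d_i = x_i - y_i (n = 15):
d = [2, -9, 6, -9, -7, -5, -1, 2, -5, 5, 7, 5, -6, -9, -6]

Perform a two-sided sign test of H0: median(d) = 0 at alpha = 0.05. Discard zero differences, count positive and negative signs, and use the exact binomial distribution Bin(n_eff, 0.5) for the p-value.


Step 1: Discard zero differences. Original n = 15; n_eff = number of nonzero differences = 15.
Nonzero differences (with sign): +2, -9, +6, -9, -7, -5, -1, +2, -5, +5, +7, +5, -6, -9, -6
Step 2: Count signs: positive = 6, negative = 9.
Step 3: Under H0: P(positive) = 0.5, so the number of positives S ~ Bin(15, 0.5).
Step 4: Two-sided exact p-value = sum of Bin(15,0.5) probabilities at or below the observed probability = 0.607239.
Step 5: alpha = 0.05. fail to reject H0.

n_eff = 15, pos = 6, neg = 9, p = 0.607239, fail to reject H0.
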